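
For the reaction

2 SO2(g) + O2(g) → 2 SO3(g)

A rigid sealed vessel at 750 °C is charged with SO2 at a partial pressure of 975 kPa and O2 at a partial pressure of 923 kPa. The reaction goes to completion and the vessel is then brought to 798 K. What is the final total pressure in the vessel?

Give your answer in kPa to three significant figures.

1100 kPa

With V and T fixed, P_i ∝ n_i, so the mole ratios apply directly to partial pressures at 750 °C.
P(O2) required for 975 kPa of SO2 = (1/2) × 975 = 487.5 kPa; available 923 kPa, so SO2 is limiting.
P(O2) remaining = 923 − (1/2) × 975 = 435.5 kPa
P(gaseous products) = (2)/2 × 975 = 975.0 kPa
P_total at 750 °C = 435.5 + 975.0 = 1410 kPa
Scaling to 798 K: P = 1410 × 798/1023.15 = 1100 kPa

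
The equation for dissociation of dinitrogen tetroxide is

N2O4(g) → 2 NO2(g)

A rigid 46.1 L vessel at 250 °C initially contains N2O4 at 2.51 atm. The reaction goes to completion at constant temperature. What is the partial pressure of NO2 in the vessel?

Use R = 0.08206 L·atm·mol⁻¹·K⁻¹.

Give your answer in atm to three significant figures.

n(N2O4)₀ = PV/RT = (2.51 × 46.1) / (0.08206 × 523.15) = 2.695 mol
n(NO2) = (2/1) × 2.695 = 5.390 mol
P(NO2) = nRT/V = 5.390 × 0.08206 × 523.15 / 46.1 = 5.019 atm

5.02 atm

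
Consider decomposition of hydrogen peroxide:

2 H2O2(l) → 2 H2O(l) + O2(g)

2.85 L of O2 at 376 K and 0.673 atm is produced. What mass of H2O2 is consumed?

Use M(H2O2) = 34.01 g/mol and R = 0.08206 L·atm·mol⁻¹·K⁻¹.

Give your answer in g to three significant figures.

4.23 g

n(O2) = PV/RT = (0.673 × 2.85) / (0.08206 × 376) = 0.06216 mol
n(H2O2) = (2/1) × 0.06216 = 0.1243 mol
m(H2O2) = 0.1243 × 34.01 = 4.227 g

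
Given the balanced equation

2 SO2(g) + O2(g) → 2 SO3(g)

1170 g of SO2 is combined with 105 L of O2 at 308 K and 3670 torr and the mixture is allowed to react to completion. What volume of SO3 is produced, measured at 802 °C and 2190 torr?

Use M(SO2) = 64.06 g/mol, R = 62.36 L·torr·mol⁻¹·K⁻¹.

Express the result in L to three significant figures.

559 L

n(SO2) = 1170 / 64.06 = 18.26 mol
n(O2) = PV/RT = (3670 × 105) / (62.36 × 308) = 20.06 mol
For 18.26 mol SO2, stoichiometry requires (1/2) × 18.26 = 9.130 mol O2; 20.06 mol is available, so SO2 is limiting.
n(SO3) = (2/2) × 18.26 = 18.26 mol
V(SO3) = nRT/P = 18.26 × 62.36 × 1075.15 / 2190 = 559.0 L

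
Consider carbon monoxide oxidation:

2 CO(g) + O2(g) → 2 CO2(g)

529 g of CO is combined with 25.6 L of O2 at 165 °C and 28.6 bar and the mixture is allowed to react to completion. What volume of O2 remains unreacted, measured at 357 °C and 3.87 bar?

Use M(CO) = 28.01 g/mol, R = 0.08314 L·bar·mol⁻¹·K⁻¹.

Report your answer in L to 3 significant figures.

n(CO) = 529 / 28.01 = 18.89 mol
n(O2) = PV/RT = (28.6 × 25.6) / (0.08314 × 438.15) = 20.10 mol
For 18.89 mol CO, stoichiometry requires (1/2) × 18.89 = 9.445 mol O2; 20.10 mol is available, so CO is limiting.
n(O2) consumed = (1/2) × 18.89 = 9.445 mol; remaining = 20.10 − 9.445 = 10.66 mol
V(O2) = nRT/P = 10.66 × 0.08314 × 630.15 / 3.87 = 144.3 L

144 L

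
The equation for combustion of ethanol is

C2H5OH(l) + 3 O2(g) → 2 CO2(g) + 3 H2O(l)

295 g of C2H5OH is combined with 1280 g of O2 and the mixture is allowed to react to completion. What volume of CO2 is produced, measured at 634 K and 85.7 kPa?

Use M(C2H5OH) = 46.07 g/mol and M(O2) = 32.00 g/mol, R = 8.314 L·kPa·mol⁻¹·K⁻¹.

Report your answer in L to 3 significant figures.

n(C2H5OH) = 295 / 46.07 = 6.403 mol
n(O2) = 1280 / 32.00 = 40.00 mol
For 6.403 mol C2H5OH, stoichiometry requires (3/1) × 6.403 = 19.21 mol O2; 40.00 mol is available, so C2H5OH is limiting.
n(CO2) = (2/1) × 6.403 = 12.81 mol
V(CO2) = nRT/P = 12.81 × 8.314 × 634 / 85.7 = 787.9 L

788 L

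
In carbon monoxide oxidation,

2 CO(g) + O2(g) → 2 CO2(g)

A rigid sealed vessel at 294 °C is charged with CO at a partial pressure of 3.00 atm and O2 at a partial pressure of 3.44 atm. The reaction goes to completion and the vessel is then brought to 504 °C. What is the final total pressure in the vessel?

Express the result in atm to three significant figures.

At constant V, partial pressures at 294 °C are proportional to moles, so apply stoichiometry directly to pressures.
P(O2) required for 3.00 atm of CO = (1/2) × 3.00 = 1.500 atm; available 3.44 atm, so CO is limiting.
P(O2) remaining = 3.44 − (1/2) × 3.00 = 1.940 atm
P(gaseous products) = (2)/2 × 3.00 = 3.000 atm
P_total at 294 °C = 1.940 + 3.000 = 4.940 atm
Scaling to 504 °C: P = 4.940 × 777.15/567.15 = 6.769 atm

6.77 atm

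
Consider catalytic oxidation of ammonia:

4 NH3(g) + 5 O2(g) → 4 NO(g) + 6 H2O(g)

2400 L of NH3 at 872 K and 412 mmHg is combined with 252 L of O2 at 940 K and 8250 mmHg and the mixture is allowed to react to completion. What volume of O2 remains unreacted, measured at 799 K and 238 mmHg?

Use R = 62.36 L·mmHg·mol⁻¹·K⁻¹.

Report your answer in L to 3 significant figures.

n(NH3) = PV/RT = (412 × 2400) / (62.36 × 872) = 18.18 mol
n(O2) = PV/RT = (8250 × 252) / (62.36 × 940) = 35.47 mol
For 18.18 mol NH3, stoichiometry requires (5/4) × 18.18 = 22.73 mol O2; 35.47 mol is available, so NH3 is limiting.
n(O2) consumed = (5/4) × 18.18 = 22.73 mol; remaining = 35.47 − 22.73 = 12.74 mol
V(O2) = nRT/P = 12.74 × 62.36 × 799 / 238 = 2667 L

2670 L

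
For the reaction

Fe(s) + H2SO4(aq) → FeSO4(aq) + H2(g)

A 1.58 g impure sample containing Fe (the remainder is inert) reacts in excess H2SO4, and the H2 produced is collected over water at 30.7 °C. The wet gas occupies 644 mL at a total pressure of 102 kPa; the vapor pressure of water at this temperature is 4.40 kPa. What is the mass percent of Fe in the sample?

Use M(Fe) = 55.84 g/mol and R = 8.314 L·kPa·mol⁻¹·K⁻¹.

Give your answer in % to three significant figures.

P(H2) = 102 − 4.40 = 97.60 kPa
n(H2) = PV/RT = (97.60 × 0.6440) / (8.314 × 303.85) = 0.02488 mol
n(Fe) = (1/1) × 0.02488 = 0.02488 mol
m(Fe) = 0.02488 × 55.84 = 1.389 g
%Fe = 1.389 / 1.58 × 100 = 87.91%

87.9 %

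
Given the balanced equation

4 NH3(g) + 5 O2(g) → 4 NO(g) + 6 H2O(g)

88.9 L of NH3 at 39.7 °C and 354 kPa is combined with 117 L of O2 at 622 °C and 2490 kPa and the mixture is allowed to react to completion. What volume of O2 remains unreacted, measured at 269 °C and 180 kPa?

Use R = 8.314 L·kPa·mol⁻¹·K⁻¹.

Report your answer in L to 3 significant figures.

602 L

n(NH3) = PV/RT = (354 × 88.9) / (8.314 × 312.85) = 12.10 mol
n(O2) = PV/RT = (2490 × 117) / (8.314 × 895.15) = 39.15 mol
For 12.10 mol NH3, stoichiometry requires (5/4) × 12.10 = 15.12 mol O2; 39.15 mol is available, so NH3 is limiting.
n(O2) consumed = (5/4) × 12.10 = 15.12 mol; remaining = 39.15 − 15.12 = 24.03 mol
V(O2) = nRT/P = 24.03 × 8.314 × 542.15 / 180 = 601.7 L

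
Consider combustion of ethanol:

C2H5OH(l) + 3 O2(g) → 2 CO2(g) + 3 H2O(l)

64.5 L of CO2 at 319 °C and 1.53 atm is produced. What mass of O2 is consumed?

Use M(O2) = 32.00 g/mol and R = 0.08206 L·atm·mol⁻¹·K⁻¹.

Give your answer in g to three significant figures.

97.5 g

n(CO2) = PV/RT = (1.53 × 64.5) / (0.08206 × 592.15) = 2.031 mol
n(O2) = (3/2) × 2.031 = 3.046 mol
m(O2) = 3.046 × 32.00 = 97.47 g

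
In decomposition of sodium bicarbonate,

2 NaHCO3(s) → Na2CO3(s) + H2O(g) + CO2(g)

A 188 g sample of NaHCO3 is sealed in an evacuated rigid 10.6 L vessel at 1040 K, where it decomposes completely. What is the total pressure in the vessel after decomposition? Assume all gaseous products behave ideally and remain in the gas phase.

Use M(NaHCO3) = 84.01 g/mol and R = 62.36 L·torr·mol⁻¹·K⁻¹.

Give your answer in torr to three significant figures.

n(NaHCO3) = 188 / 84.01 = 2.238 mol
n(gas produced) = (2/2) × 2.238 = 2.238 mol
P = nRT/V = 2.238 × 62.36 × 1040 / 10.6 = 13690 torr

13700 torr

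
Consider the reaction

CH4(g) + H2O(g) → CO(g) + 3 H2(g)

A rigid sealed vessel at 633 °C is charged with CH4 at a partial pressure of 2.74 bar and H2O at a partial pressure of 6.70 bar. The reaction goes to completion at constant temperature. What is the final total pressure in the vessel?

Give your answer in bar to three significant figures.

14.9 bar

At constant V, partial pressures at 633 °C are proportional to moles, so apply stoichiometry directly to pressures.
P(H2O) required for 2.74 bar of CH4 = (1/1) × 2.74 = 2.740 bar; available 6.70 bar, so CH4 is limiting.
P(H2O) remaining = 6.70 − (1/1) × 2.74 = 3.960 bar
P(gaseous products) = (1+3)/1 × 2.74 = 10.96 bar
P_total at 633 °C = 3.960 + 10.96 = 14.92 bar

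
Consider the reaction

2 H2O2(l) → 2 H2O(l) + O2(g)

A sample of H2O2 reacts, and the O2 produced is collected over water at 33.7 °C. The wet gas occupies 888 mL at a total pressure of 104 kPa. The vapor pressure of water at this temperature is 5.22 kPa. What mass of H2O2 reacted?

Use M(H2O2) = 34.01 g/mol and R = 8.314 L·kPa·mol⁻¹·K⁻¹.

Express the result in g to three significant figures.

2.34 g

P(O2) = 104 − 5.22 = 98.78 kPa
n(O2) = PV/RT = (98.78 × 0.8880) / (8.314 × 306.85) = 0.03438 mol
n(H2O2) = (2/1) × 0.03438 = 0.06876 mol
m(H2O2) = 0.06876 × 34.01 = 2.339 g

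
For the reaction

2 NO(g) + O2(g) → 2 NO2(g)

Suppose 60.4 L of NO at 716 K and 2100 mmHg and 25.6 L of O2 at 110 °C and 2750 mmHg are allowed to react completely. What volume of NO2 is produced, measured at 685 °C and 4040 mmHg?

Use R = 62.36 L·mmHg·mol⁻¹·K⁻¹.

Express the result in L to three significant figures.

42.0 L

n(NO) = PV/RT = (2100 × 60.4) / (62.36 × 716) = 2.841 mol
n(O2) = PV/RT = (2750 × 25.6) / (62.36 × 383.15) = 2.946 mol
For 2.841 mol NO, stoichiometry requires (1/2) × 2.841 = 1.421 mol O2; 2.946 mol is available, so NO is limiting.
n(NO2) = (2/2) × 2.841 = 2.841 mol
V(NO2) = nRT/P = 2.841 × 62.36 × 958.15 / 4040 = 42.02 L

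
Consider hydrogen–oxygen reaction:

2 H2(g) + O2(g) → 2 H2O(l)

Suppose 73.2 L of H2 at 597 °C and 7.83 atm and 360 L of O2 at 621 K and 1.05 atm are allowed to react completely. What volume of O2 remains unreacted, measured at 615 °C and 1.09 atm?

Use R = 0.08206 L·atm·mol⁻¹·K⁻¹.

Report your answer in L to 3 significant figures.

228 L

n(H2) = PV/RT = (7.83 × 73.2) / (0.08206 × 870.15) = 8.027 mol
n(O2) = PV/RT = (1.05 × 360) / (0.08206 × 621) = 7.418 mol
For 8.027 mol H2, stoichiometry requires (1/2) × 8.027 = 4.013 mol O2; 7.418 mol is available, so H2 is limiting.
n(O2) consumed = (1/2) × 8.027 = 4.013 mol; remaining = 7.418 − 4.013 = 3.405 mol
V(O2) = nRT/P = 3.405 × 0.08206 × 888.15 / 1.09 = 227.7 L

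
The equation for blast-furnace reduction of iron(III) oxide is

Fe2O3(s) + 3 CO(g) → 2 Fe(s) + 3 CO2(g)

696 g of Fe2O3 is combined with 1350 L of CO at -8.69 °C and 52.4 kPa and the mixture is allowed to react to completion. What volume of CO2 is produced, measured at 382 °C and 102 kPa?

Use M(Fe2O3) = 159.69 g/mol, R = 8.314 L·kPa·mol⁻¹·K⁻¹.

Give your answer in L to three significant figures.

698 L

n(Fe2O3) = 696 / 159.69 = 4.358 mol
n(CO) = PV/RT = (52.4 × 1350) / (8.314 × 264.46) = 32.17 mol
For 4.358 mol Fe2O3, stoichiometry requires (3/1) × 4.358 = 13.07 mol CO; 32.17 mol is available, so Fe2O3 is limiting.
n(CO2) = (3/1) × 4.358 = 13.07 mol
V(CO2) = nRT/P = 13.07 × 8.314 × 655.15 / 102 = 698.0 L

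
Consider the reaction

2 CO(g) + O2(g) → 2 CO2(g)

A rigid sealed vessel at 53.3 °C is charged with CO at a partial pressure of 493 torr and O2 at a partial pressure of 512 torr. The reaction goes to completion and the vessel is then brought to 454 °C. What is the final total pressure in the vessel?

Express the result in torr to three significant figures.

1690 torr

With V and T fixed, P_i ∝ n_i, so the mole ratios apply directly to partial pressures at 53.3 °C.
P(O2) required for 493 torr of CO = (1/2) × 493 = 246.5 torr; available 512 torr, so CO is limiting.
P(O2) remaining = 512 − (1/2) × 493 = 265.5 torr
P(gaseous products) = (2)/2 × 493 = 493.0 torr
P_total at 53.3 °C = 265.5 + 493.0 = 758.5 torr
Scaling to 454 °C: P = 758.5 × 727.15/326.45 = 1690 torr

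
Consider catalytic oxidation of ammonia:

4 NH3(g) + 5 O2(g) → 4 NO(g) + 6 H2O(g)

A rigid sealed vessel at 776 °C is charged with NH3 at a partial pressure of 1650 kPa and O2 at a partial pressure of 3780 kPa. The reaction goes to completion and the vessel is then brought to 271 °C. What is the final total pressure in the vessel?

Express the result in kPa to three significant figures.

3030 kPa

Because the vessel is rigid and T is held at 776 °C, work the stoichiometry in partial pressures (P_i = n_iRT/V).
P(O2) required for 1650 kPa of NH3 = (5/4) × 1650 = 2062 kPa; available 3780 kPa, so NH3 is limiting.
P(O2) remaining = 3780 − (5/4) × 1650 = 1718 kPa
P(gaseous products) = (4+6)/4 × 1650 = 4125 kPa
P_total at 776 °C = 1718 + 4125 = 5843 kPa
Scaling to 271 °C: P = 5843 × 544.15/1049.15 = 3031 kPa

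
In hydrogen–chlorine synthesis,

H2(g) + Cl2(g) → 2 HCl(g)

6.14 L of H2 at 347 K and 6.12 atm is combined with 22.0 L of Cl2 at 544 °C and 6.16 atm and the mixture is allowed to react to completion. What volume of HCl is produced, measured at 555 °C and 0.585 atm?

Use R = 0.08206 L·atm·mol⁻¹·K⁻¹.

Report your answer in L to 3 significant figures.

307 L

n(H2) = PV/RT = (6.12 × 6.14) / (0.08206 × 347) = 1.320 mol
n(Cl2) = PV/RT = (6.16 × 22.0) / (0.08206 × 817.15) = 2.021 mol
For 1.320 mol H2, stoichiometry requires (1/1) × 1.320 = 1.320 mol Cl2; 2.021 mol is available, so H2 is limiting.
n(HCl) = (2/1) × 1.320 = 2.640 mol
V(HCl) = nRT/P = 2.640 × 0.08206 × 828.15 / 0.585 = 306.7 L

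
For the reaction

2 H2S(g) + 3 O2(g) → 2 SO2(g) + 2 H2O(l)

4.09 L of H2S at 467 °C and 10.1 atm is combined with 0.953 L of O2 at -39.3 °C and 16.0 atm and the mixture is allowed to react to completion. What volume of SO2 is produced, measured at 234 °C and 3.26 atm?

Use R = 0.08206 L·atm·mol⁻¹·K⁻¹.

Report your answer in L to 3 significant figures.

6.76 L

n(H2S) = PV/RT = (10.1 × 4.09) / (0.08206 × 740.15) = 0.6801 mol
n(O2) = PV/RT = (16.0 × 0.953) / (0.08206 × 233.85) = 0.7946 mol
For 0.6801 mol H2S, stoichiometry requires (3/2) × 0.6801 = 1.020 mol O2; 0.7946 mol is available, so O2 is limiting.
n(SO2) = (2/3) × 0.7946 = 0.5297 mol
V(SO2) = nRT/P = 0.5297 × 0.08206 × 507.15 / 3.26 = 6.762 L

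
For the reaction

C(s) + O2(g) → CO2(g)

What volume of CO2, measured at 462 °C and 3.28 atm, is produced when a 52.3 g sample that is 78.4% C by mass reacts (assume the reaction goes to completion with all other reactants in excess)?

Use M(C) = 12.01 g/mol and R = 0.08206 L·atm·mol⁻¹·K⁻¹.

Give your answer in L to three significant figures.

62.8 L

mass of C = 52.3 × 78.4/100 = 41.00 g
n(C) = 41.00 / 12.01 = 3.414 mol
n(CO2) = (1/1) × 3.414 = 3.414 mol
V = nRT/P = 3.414 × 0.08206 × 735.15 / 3.28 = 62.79 L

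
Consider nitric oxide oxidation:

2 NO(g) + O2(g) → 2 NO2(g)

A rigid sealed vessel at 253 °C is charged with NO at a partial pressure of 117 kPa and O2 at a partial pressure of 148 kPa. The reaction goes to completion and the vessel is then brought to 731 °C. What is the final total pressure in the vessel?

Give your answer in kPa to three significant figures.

Because the vessel is rigid and T is held at 253 °C, work the stoichiometry in partial pressures (P_i = n_iRT/V).
P(O2) required for 117 kPa of NO = (1/2) × 117 = 58.50 kPa; available 148 kPa, so NO is limiting.
P(O2) remaining = 148 − (1/2) × 117 = 89.50 kPa
P(gaseous products) = (2)/2 × 117 = 117.0 kPa
P_total at 253 °C = 89.50 + 117.0 = 206.5 kPa
Scaling to 731 °C: P = 206.5 × 1004.15/526.15 = 394.1 kPa

394 kPa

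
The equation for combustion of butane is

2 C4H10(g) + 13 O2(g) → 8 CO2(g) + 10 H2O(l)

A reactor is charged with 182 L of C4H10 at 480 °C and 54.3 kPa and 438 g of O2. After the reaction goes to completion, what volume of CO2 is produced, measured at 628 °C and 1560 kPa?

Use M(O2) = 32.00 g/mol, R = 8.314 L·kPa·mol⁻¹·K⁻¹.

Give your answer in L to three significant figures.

30.3 L

n(C4H10) = PV/RT = (54.3 × 182) / (8.314 × 753.15) = 1.578 mol
n(O2) = 438 / 32.00 = 13.69 mol
For 1.578 mol C4H10, stoichiometry requires (13/2) × 1.578 = 10.26 mol O2; 13.69 mol is available, so C4H10 is limiting.
n(CO2) = (8/2) × 1.578 = 6.312 mol
V(CO2) = nRT/P = 6.312 × 8.314 × 901.15 / 1560 = 30.31 L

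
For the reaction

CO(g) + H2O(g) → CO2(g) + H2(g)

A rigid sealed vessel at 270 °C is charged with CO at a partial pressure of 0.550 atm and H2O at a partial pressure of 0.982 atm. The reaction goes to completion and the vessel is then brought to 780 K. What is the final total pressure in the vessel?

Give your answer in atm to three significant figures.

With V and T fixed, P_i ∝ n_i, so the mole ratios apply directly to partial pressures at 270 °C.
P(H2O) required for 0.550 atm of CO = (1/1) × 0.550 = 0.5500 atm; available 0.982 atm, so CO is limiting.
P(H2O) remaining = 0.982 − (1/1) × 0.550 = 0.4320 atm
P(gaseous products) = (1+1)/1 × 0.550 = 1.100 atm
P_total at 270 °C = 0.4320 + 1.100 = 1.532 atm
Scaling to 780 K: P = 1.532 × 780/543.15 = 2.200 atm

2.20 atm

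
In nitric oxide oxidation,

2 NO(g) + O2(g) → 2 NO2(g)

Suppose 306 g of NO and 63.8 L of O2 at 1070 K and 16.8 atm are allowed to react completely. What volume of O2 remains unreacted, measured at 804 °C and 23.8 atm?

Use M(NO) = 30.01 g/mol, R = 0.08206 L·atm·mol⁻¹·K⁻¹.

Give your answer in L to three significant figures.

26.4 L

n(NO) = 306 / 30.01 = 10.20 mol
n(O2) = PV/RT = (16.8 × 63.8) / (0.08206 × 1070) = 12.21 mol
For 10.20 mol NO, stoichiometry requires (1/2) × 10.20 = 5.100 mol O2; 12.21 mol is available, so NO is limiting.
n(O2) consumed = (1/2) × 10.20 = 5.100 mol; remaining = 12.21 − 5.100 = 7.110 mol
V(O2) = nRT/P = 7.110 × 0.08206 × 1077.15 / 23.8 = 26.41 L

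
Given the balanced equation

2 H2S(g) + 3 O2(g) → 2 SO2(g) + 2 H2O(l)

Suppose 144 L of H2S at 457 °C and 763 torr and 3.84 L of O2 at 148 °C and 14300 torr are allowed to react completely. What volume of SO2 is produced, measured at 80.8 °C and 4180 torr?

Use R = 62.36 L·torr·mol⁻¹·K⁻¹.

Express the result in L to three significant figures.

7.36 L

n(H2S) = PV/RT = (763 × 144) / (62.36 × 730.15) = 2.413 mol
n(O2) = PV/RT = (14300 × 3.84) / (62.36 × 421.15) = 2.091 mol
For 2.413 mol H2S, stoichiometry requires (3/2) × 2.413 = 3.619 mol O2; 2.091 mol is available, so O2 is limiting.
n(SO2) = (2/3) × 2.091 = 1.394 mol
V(SO2) = nRT/P = 1.394 × 62.36 × 353.95 / 4180 = 7.361 L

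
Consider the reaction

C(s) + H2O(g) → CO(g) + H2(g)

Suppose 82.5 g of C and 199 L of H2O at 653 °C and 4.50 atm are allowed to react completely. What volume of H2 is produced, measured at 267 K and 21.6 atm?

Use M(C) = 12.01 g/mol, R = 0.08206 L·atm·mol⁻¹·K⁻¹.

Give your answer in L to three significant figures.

n(C) = 82.5 / 12.01 = 6.869 mol
n(H2O) = PV/RT = (4.50 × 199) / (0.08206 × 926.15) = 11.78 mol
For 6.869 mol C, stoichiometry requires (1/1) × 6.869 = 6.869 mol H2O; 11.78 mol is available, so C is limiting.
n(H2) = (1/1) × 6.869 = 6.869 mol
V(H2) = nRT/P = 6.869 × 0.08206 × 267 / 21.6 = 6.968 L

6.97 L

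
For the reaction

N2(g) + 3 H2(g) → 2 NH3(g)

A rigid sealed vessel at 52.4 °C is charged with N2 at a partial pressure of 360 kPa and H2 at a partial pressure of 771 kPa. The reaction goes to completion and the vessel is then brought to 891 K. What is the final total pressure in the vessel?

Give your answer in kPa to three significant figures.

1690 kPa

Because the vessel is rigid and T is held at 52.4 °C, work the stoichiometry in partial pressures (P_i = n_iRT/V).
P(H2) required for 360 kPa of N2 = (3/1) × 360 = 1080 kPa; available 771 kPa, so H2 is limiting.
P(N2) remaining = 360 − (1/3) × 771 = 103.0 kPa
P(gaseous products) = (2)/3 × 771 = 514.0 kPa
P_total at 52.4 °C = 103.0 + 514.0 = 617.0 kPa
Scaling to 891 K: P = 617.0 × 891/325.55 = 1689 kPa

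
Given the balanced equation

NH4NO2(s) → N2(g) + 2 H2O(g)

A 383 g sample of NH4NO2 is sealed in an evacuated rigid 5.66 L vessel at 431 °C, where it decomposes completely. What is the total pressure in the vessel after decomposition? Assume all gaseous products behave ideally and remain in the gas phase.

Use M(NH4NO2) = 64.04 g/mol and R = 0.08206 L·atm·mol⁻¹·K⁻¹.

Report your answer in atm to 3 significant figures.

n(NH4NO2) = 383 / 64.04 = 5.981 mol
n(gas produced) = (3/1) × 5.981 = 17.94 mol
P = nRT/V = 17.94 × 0.08206 × 704.15 / 5.66 = 183.1 atm

183 atm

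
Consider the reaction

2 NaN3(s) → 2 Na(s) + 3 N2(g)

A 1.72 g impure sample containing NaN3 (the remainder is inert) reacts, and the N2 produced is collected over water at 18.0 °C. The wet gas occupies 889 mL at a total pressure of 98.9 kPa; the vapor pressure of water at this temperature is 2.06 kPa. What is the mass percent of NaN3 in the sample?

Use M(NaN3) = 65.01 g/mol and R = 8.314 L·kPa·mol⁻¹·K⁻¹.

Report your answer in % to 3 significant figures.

89.6 %

P(N2) = 98.9 − 2.06 = 96.84 kPa
n(N2) = PV/RT = (96.84 × 0.8890) / (8.314 × 291.15) = 0.03557 mol
n(NaN3) = (2/3) × 0.03557 = 0.02371 mol
m(NaN3) = 0.02371 × 65.01 = 1.541 g
%NaN3 = 1.541 / 1.72 × 100 = 89.59%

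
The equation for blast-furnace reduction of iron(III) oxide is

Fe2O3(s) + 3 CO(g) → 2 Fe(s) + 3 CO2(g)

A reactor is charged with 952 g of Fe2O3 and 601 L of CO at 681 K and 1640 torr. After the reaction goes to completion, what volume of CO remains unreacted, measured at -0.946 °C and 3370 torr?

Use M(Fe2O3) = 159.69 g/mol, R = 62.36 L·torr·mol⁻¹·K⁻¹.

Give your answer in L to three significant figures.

26.8 L

n(Fe2O3) = 952 / 159.69 = 5.962 mol
n(CO) = PV/RT = (1640 × 601) / (62.36 × 681) = 23.21 mol
For 5.962 mol Fe2O3, stoichiometry requires (3/1) × 5.962 = 17.89 mol CO; 23.21 mol is available, so Fe2O3 is limiting.
n(CO) consumed = (3/1) × 5.962 = 17.89 mol; remaining = 23.21 − 17.89 = 5.320 mol
V(CO) = nRT/P = 5.320 × 62.36 × 272.204 / 3370 = 26.80 L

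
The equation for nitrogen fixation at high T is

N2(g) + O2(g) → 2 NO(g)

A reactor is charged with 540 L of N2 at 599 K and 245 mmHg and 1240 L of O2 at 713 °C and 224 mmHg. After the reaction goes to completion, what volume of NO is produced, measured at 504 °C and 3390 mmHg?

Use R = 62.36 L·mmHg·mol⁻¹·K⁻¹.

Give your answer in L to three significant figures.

101 L

n(N2) = PV/RT = (245 × 540) / (62.36 × 599) = 3.542 mol
n(O2) = PV/RT = (224 × 1240) / (62.36 × 986.15) = 4.517 mol
For 3.542 mol N2, stoichiometry requires (1/1) × 3.542 = 3.542 mol O2; 4.517 mol is available, so N2 is limiting.
n(NO) = (2/1) × 3.542 = 7.084 mol
V(NO) = nRT/P = 7.084 × 62.36 × 777.15 / 3390 = 101.3 L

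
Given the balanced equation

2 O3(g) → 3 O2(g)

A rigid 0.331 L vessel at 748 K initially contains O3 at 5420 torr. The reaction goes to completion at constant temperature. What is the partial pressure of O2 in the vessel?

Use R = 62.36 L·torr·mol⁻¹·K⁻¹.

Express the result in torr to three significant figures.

8130 torr

n(O3)₀ = PV/RT = (5420 × 0.331) / (62.36 × 748) = 0.03846 mol
n(O2) = (3/2) × 0.03846 = 0.05769 mol
P(O2) = nRT/V = 0.05769 × 62.36 × 748 / 0.331 = 8130 torr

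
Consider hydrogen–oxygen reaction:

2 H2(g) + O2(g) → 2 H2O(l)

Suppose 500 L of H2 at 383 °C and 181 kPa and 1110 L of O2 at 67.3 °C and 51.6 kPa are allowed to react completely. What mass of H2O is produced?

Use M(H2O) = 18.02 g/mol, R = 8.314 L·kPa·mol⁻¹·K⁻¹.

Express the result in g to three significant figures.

299 g

n(H2) = PV/RT = (181 × 500) / (8.314 × 656.15) = 16.59 mol
n(O2) = PV/RT = (51.6 × 1110) / (8.314 × 340.45) = 20.24 mol
For 16.59 mol H2, stoichiometry requires (1/2) × 16.59 = 8.295 mol O2; 20.24 mol is available, so H2 is limiting.
n(H2O) = (2/2) × 16.59 = 16.59 mol
m(H2O) = 16.59 × 18.02 = 299.0 g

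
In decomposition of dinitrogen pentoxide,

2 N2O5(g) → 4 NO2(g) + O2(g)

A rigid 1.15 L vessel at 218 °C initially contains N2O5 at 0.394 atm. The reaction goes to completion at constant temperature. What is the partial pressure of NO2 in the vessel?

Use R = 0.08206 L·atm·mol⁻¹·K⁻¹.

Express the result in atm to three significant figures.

n(N2O5)₀ = PV/RT = (0.394 × 1.15) / (0.08206 × 491.15) = 0.01124 mol
n(NO2) = (4/2) × 0.01124 = 0.02248 mol
P(NO2) = nRT/V = 0.02248 × 0.08206 × 491.15 / 1.15 = 0.7879 atm

0.788 atm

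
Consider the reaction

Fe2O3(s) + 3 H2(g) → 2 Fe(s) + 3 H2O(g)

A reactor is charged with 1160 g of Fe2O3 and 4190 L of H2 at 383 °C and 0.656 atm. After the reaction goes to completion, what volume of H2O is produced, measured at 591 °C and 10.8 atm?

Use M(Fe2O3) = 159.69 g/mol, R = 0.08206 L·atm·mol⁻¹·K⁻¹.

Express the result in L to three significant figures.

143 L

n(Fe2O3) = 1160 / 159.69 = 7.264 mol
n(H2) = PV/RT = (0.656 × 4190) / (0.08206 × 656.15) = 51.05 mol
For 7.264 mol Fe2O3, stoichiometry requires (3/1) × 7.264 = 21.79 mol H2; 51.05 mol is available, so Fe2O3 is limiting.
n(H2O) = (3/1) × 7.264 = 21.79 mol
V(H2O) = nRT/P = 21.79 × 0.08206 × 864.15 / 10.8 = 143.1 L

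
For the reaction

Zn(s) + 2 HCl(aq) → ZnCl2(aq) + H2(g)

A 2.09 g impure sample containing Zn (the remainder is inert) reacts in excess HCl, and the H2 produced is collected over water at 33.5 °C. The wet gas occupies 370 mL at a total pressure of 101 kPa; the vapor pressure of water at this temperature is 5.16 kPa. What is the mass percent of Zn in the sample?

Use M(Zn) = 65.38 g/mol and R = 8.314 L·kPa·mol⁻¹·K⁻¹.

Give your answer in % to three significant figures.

43.5 %

P(H2) = 101 − 5.16 = 95.84 kPa
n(H2) = PV/RT = (95.84 × 0.3700) / (8.314 × 306.65) = 0.01391 mol
n(Zn) = (1/1) × 0.01391 = 0.01391 mol
m(Zn) = 0.01391 × 65.38 = 0.9094 g
%Zn = 0.9094 / 2.09 × 100 = 43.51%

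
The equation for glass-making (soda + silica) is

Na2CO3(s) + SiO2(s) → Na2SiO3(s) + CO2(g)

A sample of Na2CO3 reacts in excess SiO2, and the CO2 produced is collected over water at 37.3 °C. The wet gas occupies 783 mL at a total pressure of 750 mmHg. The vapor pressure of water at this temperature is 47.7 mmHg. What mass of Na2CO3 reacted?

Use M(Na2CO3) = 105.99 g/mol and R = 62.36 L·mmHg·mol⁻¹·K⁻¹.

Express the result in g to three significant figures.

P(CO2) = 750 − 47.7 = 702.3 mmHg
n(CO2) = PV/RT = (702.3 × 0.7830) / (62.36 × 310.45) = 0.02840 mol
n(Na2CO3) = (1/1) × 0.02840 = 0.02840 mol
m(Na2CO3) = 0.02840 × 105.99 = 3.010 g

3.01 g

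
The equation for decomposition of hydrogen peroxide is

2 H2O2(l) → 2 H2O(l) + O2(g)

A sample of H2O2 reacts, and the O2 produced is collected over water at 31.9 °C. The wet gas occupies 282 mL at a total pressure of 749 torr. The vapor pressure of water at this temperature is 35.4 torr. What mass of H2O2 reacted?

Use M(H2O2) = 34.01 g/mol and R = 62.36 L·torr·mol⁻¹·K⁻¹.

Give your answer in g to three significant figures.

P(O2) = 749 − 35.4 = 713.6 torr
n(O2) = PV/RT = (713.6 × 0.2820) / (62.36 × 305.05) = 0.01058 mol
n(H2O2) = (2/1) × 0.01058 = 0.02116 mol
m(H2O2) = 0.02116 × 34.01 = 0.7197 g

0.720 g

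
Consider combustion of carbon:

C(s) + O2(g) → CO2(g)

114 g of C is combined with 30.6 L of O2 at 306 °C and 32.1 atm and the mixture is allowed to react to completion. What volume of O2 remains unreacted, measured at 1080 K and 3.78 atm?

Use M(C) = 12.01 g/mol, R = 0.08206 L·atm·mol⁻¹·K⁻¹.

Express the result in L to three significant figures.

n(C) = 114 / 12.01 = 9.492 mol
n(O2) = PV/RT = (32.1 × 30.6) / (0.08206 × 579.15) = 20.67 mol
For 9.492 mol C, stoichiometry requires (1/1) × 9.492 = 9.492 mol O2; 20.67 mol is available, so C is limiting.
n(O2) consumed = (1/1) × 9.492 = 9.492 mol; remaining = 20.67 − 9.492 = 11.18 mol
V(O2) = nRT/P = 11.18 × 0.08206 × 1080 / 3.78 = 262.1 L

262 L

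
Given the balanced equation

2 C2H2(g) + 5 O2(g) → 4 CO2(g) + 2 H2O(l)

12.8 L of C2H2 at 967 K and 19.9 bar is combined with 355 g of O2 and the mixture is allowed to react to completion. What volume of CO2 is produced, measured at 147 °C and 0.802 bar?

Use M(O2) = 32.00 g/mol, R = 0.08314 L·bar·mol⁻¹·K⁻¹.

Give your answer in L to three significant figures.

n(C2H2) = PV/RT = (19.9 × 12.8) / (0.08314 × 967) = 3.168 mol
n(O2) = 355 / 32.00 = 11.09 mol
For 3.168 mol C2H2, stoichiometry requires (5/2) × 3.168 = 7.920 mol O2; 11.09 mol is available, so C2H2 is limiting.
n(CO2) = (4/2) × 3.168 = 6.336 mol
V(CO2) = nRT/P = 6.336 × 0.08314 × 420.15 / 0.802 = 276.0 L

276 L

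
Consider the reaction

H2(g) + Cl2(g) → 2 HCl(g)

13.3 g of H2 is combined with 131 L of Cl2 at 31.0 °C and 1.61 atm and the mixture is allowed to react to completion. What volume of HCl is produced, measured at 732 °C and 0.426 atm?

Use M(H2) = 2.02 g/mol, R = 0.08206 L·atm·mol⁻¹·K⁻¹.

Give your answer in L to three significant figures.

2550 L

n(H2) = 13.3 / 2.02 = 6.584 mol
n(Cl2) = PV/RT = (1.61 × 131) / (0.08206 × 304.15) = 8.450 mol
For 6.584 mol H2, stoichiometry requires (1/1) × 6.584 = 6.584 mol Cl2; 8.450 mol is available, so H2 is limiting.
n(HCl) = (2/1) × 6.584 = 13.17 mol
V(HCl) = nRT/P = 13.17 × 0.08206 × 1005.15 / 0.426 = 2550 L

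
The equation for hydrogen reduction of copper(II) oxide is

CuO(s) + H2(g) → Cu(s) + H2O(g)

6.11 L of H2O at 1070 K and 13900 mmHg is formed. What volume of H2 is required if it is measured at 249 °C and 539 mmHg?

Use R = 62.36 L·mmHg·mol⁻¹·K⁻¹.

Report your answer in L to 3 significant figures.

76.9 L

n(H2O) = PV/RT = (13900 × 6.11) / (62.36 × 1070) = 1.273 mol
n(H2) = (1/1) × 1.273 = 1.273 mol
V = nRT/P = 1.273 × 62.36 × 522.15 / 539 = 76.90 L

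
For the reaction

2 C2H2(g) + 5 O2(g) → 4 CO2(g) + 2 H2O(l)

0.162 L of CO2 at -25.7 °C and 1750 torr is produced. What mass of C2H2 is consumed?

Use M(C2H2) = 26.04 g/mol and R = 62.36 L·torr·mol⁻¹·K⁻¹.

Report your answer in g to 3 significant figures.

0.239 g

n(CO2) = PV/RT = (1750 × 0.162) / (62.36 × 247.45) = 0.01837 mol
n(C2H2) = (2/4) × 0.01837 = 0.009185 mol
m(C2H2) = 0.009185 × 26.04 = 0.2392 g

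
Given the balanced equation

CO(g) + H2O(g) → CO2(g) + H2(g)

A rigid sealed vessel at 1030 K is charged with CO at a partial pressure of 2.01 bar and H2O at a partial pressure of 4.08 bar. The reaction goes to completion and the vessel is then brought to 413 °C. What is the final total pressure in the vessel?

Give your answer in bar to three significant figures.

With V and T fixed, P_i ∝ n_i, so the mole ratios apply directly to partial pressures at 1030 K.
P(H2O) required for 2.01 bar of CO = (1/1) × 2.01 = 2.010 bar; available 4.08 bar, so CO is limiting.
P(H2O) remaining = 4.08 − (1/1) × 2.01 = 2.070 bar
P(gaseous products) = (1+1)/1 × 2.01 = 4.020 bar
P_total at 1030 K = 2.070 + 4.020 = 6.090 bar
Scaling to 413 °C: P = 6.090 × 686.15/1030 = 4.057 bar

4.06 bar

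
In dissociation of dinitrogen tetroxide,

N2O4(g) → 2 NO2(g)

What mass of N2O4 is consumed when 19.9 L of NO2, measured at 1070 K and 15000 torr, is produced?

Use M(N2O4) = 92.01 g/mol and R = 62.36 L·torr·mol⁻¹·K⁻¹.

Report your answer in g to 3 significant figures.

206 g

n(NO2) = PV/RT = (15000 × 19.9) / (62.36 × 1070) = 4.474 mol
n(N2O4) = (1/2) × 4.474 = 2.237 mol
m(N2O4) = 2.237 × 92.01 = 205.8 g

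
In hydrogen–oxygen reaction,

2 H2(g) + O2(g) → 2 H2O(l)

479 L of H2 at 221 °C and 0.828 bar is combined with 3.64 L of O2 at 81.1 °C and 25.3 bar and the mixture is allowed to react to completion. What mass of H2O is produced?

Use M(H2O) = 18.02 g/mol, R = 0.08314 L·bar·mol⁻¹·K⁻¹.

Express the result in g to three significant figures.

n(H2) = PV/RT = (0.828 × 479) / (0.08314 × 494.15) = 9.654 mol
n(O2) = PV/RT = (25.3 × 3.64) / (0.08314 × 354.25) = 3.127 mol
For 9.654 mol H2, stoichiometry requires (1/2) × 9.654 = 4.827 mol O2; 3.127 mol is available, so O2 is limiting.
n(H2O) = (2/1) × 3.127 = 6.254 mol
m(H2O) = 6.254 × 18.02 = 112.7 g

113 g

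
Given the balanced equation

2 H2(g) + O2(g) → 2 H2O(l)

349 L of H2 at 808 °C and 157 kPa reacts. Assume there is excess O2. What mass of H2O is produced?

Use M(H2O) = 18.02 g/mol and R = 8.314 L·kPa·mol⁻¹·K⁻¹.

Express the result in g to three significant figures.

n(H2) = PV/RT = (157 × 349) / (8.314 × 1081.15) = 6.096 mol
n(H2O) = (2/2) × 6.096 = 6.096 mol
m(H2O) = 6.096 × 18.02 = 109.8 g

110 g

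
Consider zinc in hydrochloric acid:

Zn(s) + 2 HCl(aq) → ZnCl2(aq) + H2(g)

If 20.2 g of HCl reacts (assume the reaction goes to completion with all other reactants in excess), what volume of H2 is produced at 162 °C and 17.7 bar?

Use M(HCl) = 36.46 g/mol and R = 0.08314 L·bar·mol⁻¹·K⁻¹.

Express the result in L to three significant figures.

n(HCl) = 20.20 / 36.46 = 0.5540 mol
n(H2) = (1/2) × 0.5540 = 0.2770 mol
V = nRT/P = 0.2770 × 0.08314 × 435.15 / 17.7 = 0.5662 L

0.566 L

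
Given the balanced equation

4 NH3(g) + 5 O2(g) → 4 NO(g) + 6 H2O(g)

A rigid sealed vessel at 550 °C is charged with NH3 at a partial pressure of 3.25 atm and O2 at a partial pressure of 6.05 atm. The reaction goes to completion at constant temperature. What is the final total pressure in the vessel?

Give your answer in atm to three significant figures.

With V and T fixed, P_i ∝ n_i, so the mole ratios apply directly to partial pressures at 550 °C.
P(O2) required for 3.25 atm of NH3 = (5/4) × 3.25 = 4.062 atm; available 6.05 atm, so NH3 is limiting.
P(O2) remaining = 6.05 − (5/4) × 3.25 = 1.987 atm
P(gaseous products) = (4+6)/4 × 3.25 = 8.125 atm
P_total at 550 °C = 1.987 + 8.125 = 10.11 atm

10.1 atm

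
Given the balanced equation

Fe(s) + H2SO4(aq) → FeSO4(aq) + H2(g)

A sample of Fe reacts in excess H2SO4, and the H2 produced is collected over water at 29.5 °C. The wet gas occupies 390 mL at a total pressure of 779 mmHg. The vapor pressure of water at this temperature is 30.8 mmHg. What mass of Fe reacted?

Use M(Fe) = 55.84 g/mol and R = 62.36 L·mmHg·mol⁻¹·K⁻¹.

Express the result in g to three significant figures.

P(H2) = 779 − 30.8 = 748.2 mmHg
n(H2) = PV/RT = (748.2 × 0.3900) / (62.36 × 302.65) = 0.01546 mol
n(Fe) = (1/1) × 0.01546 = 0.01546 mol
m(Fe) = 0.01546 × 55.84 = 0.8633 g

0.863 g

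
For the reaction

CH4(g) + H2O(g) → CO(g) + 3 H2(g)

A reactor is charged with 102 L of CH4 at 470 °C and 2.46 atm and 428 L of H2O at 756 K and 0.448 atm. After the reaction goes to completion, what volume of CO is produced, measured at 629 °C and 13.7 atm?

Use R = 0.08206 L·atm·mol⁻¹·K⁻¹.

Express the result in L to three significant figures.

16.7 L

n(CH4) = PV/RT = (2.46 × 102) / (0.08206 × 743.15) = 4.115 mol
n(H2O) = PV/RT = (0.448 × 428) / (0.08206 × 756) = 3.091 mol
For 4.115 mol CH4, stoichiometry requires (1/1) × 4.115 = 4.115 mol H2O; 3.091 mol is available, so H2O is limiting.
n(CO) = (1/1) × 3.091 = 3.091 mol
V(CO) = nRT/P = 3.091 × 0.08206 × 902.15 / 13.7 = 16.70 L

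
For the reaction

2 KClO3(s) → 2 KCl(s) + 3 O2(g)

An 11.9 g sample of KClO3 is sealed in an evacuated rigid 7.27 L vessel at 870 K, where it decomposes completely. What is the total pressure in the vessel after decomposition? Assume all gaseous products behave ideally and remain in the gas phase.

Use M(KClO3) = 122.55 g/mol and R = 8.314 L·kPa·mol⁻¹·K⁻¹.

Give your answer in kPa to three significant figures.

145 kPa

n(KClO3) = 11.9 / 122.55 = 0.09710 mol
n(gas produced) = (3/2) × 0.09710 = 0.1457 mol
P = nRT/V = 0.1457 × 8.314 × 870 / 7.27 = 145.0 kPa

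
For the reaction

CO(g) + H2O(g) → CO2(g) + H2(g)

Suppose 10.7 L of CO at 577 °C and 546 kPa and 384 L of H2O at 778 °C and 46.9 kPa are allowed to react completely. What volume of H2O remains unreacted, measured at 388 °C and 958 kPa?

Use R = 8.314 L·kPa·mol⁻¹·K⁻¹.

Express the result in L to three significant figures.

7.08 L

n(CO) = PV/RT = (546 × 10.7) / (8.314 × 850.15) = 0.8266 mol
n(H2O) = PV/RT = (46.9 × 384) / (8.314 × 1051.15) = 2.061 mol
For 0.8266 mol CO, stoichiometry requires (1/1) × 0.8266 = 0.8266 mol H2O; 2.061 mol is available, so CO is limiting.
n(H2O) consumed = (1/1) × 0.8266 = 0.8266 mol; remaining = 2.061 − 0.8266 = 1.234 mol
V(H2O) = nRT/P = 1.234 × 8.314 × 661.15 / 958 = 7.080 L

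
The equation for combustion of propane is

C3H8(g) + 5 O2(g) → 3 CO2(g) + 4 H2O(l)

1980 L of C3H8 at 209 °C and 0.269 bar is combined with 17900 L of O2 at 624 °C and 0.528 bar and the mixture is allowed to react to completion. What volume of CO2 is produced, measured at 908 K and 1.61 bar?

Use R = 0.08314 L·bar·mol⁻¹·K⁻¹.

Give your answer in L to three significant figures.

n(C3H8) = PV/RT = (0.269 × 1980) / (0.08314 × 482.15) = 13.29 mol
n(O2) = PV/RT = (0.528 × 17900) / (0.08314 × 897.15) = 126.7 mol
For 13.29 mol C3H8, stoichiometry requires (5/1) × 13.29 = 66.45 mol O2; 126.7 mol is available, so C3H8 is limiting.
n(CO2) = (3/1) × 13.29 = 39.87 mol
V(CO2) = nRT/P = 39.87 × 0.08314 × 908 / 1.61 = 1869 L

1870 L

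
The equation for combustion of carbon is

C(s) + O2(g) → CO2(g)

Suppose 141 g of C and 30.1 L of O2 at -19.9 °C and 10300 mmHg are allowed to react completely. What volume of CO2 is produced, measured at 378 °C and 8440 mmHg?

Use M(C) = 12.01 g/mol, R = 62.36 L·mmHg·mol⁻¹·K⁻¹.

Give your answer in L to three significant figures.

56.5 L

n(C) = 141 / 12.01 = 11.74 mol
n(O2) = PV/RT = (10300 × 30.1) / (62.36 × 253.25) = 19.63 mol
For 11.74 mol C, stoichiometry requires (1/1) × 11.74 = 11.74 mol O2; 19.63 mol is available, so C is limiting.
n(CO2) = (1/1) × 11.74 = 11.74 mol
V(CO2) = nRT/P = 11.74 × 62.36 × 651.15 / 8440 = 56.48 L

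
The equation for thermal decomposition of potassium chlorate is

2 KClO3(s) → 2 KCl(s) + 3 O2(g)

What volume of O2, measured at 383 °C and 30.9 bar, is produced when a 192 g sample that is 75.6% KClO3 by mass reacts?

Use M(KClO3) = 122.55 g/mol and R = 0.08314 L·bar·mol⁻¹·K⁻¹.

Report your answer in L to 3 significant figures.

3.14 L

mass of KClO3 = 192 × 75.6/100 = 145.2 g
n(KClO3) = 145.2 / 122.55 = 1.185 mol
n(O2) = (3/2) × 1.185 = 1.778 mol
V = nRT/P = 1.778 × 0.08314 × 656.15 / 30.9 = 3.139 L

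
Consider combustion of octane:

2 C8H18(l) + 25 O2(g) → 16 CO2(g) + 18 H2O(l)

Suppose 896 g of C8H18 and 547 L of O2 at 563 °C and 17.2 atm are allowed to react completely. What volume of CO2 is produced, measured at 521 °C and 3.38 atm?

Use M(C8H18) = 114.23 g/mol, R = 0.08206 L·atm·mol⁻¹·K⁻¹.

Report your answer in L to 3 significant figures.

n(C8H18) = 896 / 114.23 = 7.844 mol
n(O2) = PV/RT = (17.2 × 547) / (0.08206 × 836.15) = 137.1 mol
For 7.844 mol C8H18, stoichiometry requires (25/2) × 7.844 = 98.05 mol O2; 137.1 mol is available, so C8H18 is limiting.
n(CO2) = (16/2) × 7.844 = 62.75 mol
V(CO2) = nRT/P = 62.75 × 0.08206 × 794.15 / 3.38 = 1210 L

1210 L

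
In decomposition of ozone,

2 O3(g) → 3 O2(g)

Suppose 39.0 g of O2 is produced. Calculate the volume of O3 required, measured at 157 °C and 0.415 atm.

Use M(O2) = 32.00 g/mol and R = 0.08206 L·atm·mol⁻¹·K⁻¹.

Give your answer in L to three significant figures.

n(O2) = 39.00 / 32.00 = 1.219 mol
n(O3) = (2/3) × 1.219 = 0.8127 mol
V = nRT/P = 0.8127 × 0.08206 × 430.15 / 0.415 = 69.12 L

69.1 L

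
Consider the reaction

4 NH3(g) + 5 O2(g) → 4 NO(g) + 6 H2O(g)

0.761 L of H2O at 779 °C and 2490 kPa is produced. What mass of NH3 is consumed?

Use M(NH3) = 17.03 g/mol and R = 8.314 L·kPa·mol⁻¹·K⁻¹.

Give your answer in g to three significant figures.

2.46 g

n(H2O) = PV/RT = (2490 × 0.761) / (8.314 × 1052.15) = 0.2166 mol
n(NH3) = (4/6) × 0.2166 = 0.1444 mol
m(NH3) = 0.1444 × 17.03 = 2.459 g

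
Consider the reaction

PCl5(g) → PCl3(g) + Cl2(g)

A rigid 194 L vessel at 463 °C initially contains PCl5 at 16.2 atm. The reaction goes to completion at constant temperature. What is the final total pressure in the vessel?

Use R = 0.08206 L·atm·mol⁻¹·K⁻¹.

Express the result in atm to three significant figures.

32.4 atm

At constant T and V, P ∝ n(gas): 1 mol gas → 2 mol gas.
P_final = (2/1) × 16.2 = 32.40 atm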